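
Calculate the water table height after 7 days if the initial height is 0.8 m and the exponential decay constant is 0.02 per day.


m = m0 * exp(-k*t)
m = 0.8 * exp(-0.02 * 7)
m = 0.8 * exp(-0.1400)

0.6955 m


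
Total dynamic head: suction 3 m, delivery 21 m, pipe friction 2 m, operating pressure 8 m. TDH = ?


TDH = Hs + Hd + hf + Hp = 3 + 21 + 2 + 8 = 34

34 m


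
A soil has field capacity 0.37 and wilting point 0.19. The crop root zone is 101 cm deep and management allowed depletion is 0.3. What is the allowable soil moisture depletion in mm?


SMD = (FC - PWP) * d * MAD * 10
SMD = (0.37 - 0.19) * 101 * 0.3 * 10
SMD = 0.1800 * 101 * 0.3 * 10

54.5400 mm


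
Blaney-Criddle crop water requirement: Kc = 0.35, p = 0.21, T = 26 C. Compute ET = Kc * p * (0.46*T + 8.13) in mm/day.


ET = Kc * p * (0.46*T + 8.13)
ET = 0.35 * 0.21 * (0.46*26 + 8.13)
ET = 0.35 * 0.21 * 20.0900

1.4766 mm/day


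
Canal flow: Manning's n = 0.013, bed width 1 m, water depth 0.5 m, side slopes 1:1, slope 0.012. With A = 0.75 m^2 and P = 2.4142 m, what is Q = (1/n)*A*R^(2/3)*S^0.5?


R = A/P = 0.75/2.4142 = 0.310662
Q = (1/0.013) * 0.75 * 0.310662^(2/3) * 0.012^0.5

2.8989 m^3/s


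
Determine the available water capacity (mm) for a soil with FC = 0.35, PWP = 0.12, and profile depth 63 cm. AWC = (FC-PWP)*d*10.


AWC = (FC - PWP) * d * 10
AWC = (0.35 - 0.12) * 63 * 10
AWC = 0.2300 * 63 * 10

144.9000 mm


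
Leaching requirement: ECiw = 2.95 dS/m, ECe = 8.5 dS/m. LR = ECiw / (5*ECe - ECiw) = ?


LR = ECiw / (5*ECe - ECiw)
LR = 2.95 / (5*8.5 - 2.95)
LR = 2.95 / 39.5500

0.0746


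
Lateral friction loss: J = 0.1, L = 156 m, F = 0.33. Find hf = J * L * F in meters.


hf = J * L * F = 0.1 * 156 * 0.33 = 5.1480 m

5.1480 m


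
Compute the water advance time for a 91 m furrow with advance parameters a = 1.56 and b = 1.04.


t = (L/a)^(1/b)
t = (91/1.56)^(1/1.04)
t = 58.333333^(1/1.04)

49.8881 min


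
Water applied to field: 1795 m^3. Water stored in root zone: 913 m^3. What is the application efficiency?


Ea = V_root / V_field * 100 = 913 / 1795 * 100 = 50.8635%

50.8635 %


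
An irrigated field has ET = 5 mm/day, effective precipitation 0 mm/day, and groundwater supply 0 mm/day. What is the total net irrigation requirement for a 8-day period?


Daily deficit = ET - Pe - GW = 5 - 0 - 0 = 5 mm/day
NIR = 5 * 8 = 40 mm

40.0000 mm


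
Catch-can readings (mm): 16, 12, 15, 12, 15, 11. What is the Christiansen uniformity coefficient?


mean = 13.500000 mm
MAD = 1.833333 mm
CU = (1 - 1.833333/13.500000)*100

86.4198 %


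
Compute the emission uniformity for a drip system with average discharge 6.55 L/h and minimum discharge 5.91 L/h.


EU = (q_min/q_avg)*100 = (5.91/6.55)*100 = 90.2290%

90.2290 %


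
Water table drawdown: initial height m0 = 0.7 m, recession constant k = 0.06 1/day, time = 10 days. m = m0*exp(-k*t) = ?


m = m0 * exp(-k*t)
m = 0.7 * exp(-0.06 * 10)
m = 0.7 * exp(-0.6000)

0.3842 m


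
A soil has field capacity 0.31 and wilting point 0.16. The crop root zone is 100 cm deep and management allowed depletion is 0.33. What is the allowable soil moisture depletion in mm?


SMD = (FC - PWP) * d * MAD * 10
SMD = (0.31 - 0.16) * 100 * 0.33 * 10
SMD = 0.1500 * 100 * 0.33 * 10

49.5000 mm


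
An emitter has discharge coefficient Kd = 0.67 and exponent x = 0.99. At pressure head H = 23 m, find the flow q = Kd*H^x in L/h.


q = Kd * H^x = 0.67 * 23^0.99 = 0.67 * 22.290025

14.9343 L/h


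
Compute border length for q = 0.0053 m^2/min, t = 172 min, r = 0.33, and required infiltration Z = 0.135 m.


L = q*t/((1+r)*Z)
L = 0.0053*172/((1+0.33)*0.135)
L = 0.9116/0.17955

5.0771 m


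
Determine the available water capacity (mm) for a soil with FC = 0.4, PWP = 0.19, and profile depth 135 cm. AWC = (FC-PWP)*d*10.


AWC = (FC - PWP) * d * 10
AWC = (0.4 - 0.19) * 135 * 10
AWC = 0.2100 * 135 * 10

283.5000 mm


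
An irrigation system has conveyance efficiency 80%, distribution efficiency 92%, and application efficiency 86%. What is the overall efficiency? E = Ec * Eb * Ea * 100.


Ec = 0.8, Eb = 0.92, Ea = 0.86
E = 0.8 * 0.92 * 0.86 * 100 = 63.2960%

63.2960 %


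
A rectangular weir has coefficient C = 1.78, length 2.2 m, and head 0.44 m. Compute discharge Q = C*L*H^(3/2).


Q = C * L * H^(3/2) = 1.78 * 2.2 * 0.44^1.5 = 1.78 * 2.2 * 0.291863

1.1429 m^3/s


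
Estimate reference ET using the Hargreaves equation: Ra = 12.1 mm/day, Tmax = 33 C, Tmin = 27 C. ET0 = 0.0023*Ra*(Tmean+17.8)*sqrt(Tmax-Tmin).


Tmean = (Tmax + Tmin)/2 = (33 + 27)/2 = 30.0
ET0 = 0.0023 * 12.1 * (30.0 + 17.8) * sqrt(33 - 27)
ET0 = 0.0023 * 12.1 * 47.8 * 2.449490

3.2585 mm/day


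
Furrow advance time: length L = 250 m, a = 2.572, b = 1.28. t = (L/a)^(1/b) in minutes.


t = (L/a)^(1/b)
t = (250/2.572)^(1/1.28)
t = 97.200622^(1/1.28)

35.7163 min


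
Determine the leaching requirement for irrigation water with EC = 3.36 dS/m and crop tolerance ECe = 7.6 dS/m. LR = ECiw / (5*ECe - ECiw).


LR = ECiw / (5*ECe - ECiw)
LR = 3.36 / (5*7.6 - 3.36)
LR = 3.36 / 34.6400

0.0970


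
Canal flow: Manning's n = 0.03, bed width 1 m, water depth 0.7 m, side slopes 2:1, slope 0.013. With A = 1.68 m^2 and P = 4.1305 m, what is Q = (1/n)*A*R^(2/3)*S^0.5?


R = A/P = 1.68/4.1305 = 0.406730
Q = (1/0.03) * 1.68 * 0.406730^(2/3) * 0.013^0.5

3.5051 m^3/s


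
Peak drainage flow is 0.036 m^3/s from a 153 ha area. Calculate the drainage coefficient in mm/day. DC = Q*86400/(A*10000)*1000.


DC = Q * 86400 / (A * 10000) * 1000
DC = 0.036 * 86400 / (153 * 10000) * 1000
DC = 3110400.0000 / 1530000

2.0329 mm/day


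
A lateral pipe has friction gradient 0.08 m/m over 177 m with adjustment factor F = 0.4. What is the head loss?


hf = J * L * F = 0.08 * 177 * 0.4 = 5.6640 m

5.6640 m


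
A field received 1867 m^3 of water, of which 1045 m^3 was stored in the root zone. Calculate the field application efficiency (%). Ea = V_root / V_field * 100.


Ea = V_root / V_field * 100 = 1045 / 1867 * 100 = 55.9721%

55.9721 %


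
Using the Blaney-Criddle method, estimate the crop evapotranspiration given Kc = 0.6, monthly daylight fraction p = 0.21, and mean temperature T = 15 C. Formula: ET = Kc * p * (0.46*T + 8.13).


ET = Kc * p * (0.46*T + 8.13)
ET = 0.6 * 0.21 * (0.46*15 + 8.13)
ET = 0.6 * 0.21 * 15.0300

1.8938 mm/day


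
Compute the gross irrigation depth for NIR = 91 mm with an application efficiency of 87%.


Ea = 87% = 0.87
GID = NIR / Ea = 91 / 0.87 = 104.5977 mm

104.5977 mm


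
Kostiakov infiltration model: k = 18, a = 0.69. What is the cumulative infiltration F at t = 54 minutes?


F = k * t^a = 18 * 54^0.69
F = 18 * 15.680203

282.2437 mm


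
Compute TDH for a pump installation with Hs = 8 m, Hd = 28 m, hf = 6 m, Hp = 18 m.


TDH = Hs + Hd + hf + Hp = 8 + 28 + 6 + 18 = 60

60 m


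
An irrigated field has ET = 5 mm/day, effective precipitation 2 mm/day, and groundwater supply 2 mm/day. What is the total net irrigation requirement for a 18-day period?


Daily deficit = ET - Pe - GW = 5 - 2 - 2 = 1 mm/day
NIR = 1 * 18 = 18 mm

18.0000 mm


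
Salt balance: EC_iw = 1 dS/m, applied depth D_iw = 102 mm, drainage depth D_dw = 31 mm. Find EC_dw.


EC_dw = EC_iw * D_iw / D_dw
EC_dw = 1 * 102 / 31
EC_dw = 102 / 31

3.2903 dS/m


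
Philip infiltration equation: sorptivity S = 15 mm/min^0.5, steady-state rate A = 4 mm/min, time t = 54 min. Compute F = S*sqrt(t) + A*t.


F = S*sqrt(t) + A*t
F = 15*sqrt(54) + 4*54
F = 15*7.348469 + 216

326.2270 mm


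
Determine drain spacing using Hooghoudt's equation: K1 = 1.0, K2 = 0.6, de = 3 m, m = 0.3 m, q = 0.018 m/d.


S^2 = 8*K2*de*m/q + 4*K1*m^2/q
S^2 = 8*0.6*3*0.3/0.018 + 4*1.0*0.3^2/0.018
S = sqrt(260.0000)

16.1245 m


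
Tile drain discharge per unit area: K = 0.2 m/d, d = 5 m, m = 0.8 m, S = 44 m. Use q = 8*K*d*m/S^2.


q = 8*K*d*m/S^2
q = 8*0.2*5*0.8/44^2
q = 6.4000 / 1936

0.0033 m/d


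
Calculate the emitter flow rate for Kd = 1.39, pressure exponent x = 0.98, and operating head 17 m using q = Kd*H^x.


q = Kd * H^x = 1.39 * 17^0.98 = 1.39 * 16.063491

22.3283 L/h


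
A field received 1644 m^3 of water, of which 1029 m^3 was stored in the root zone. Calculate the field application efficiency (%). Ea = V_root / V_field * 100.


Ea = V_root / V_field * 100 = 1029 / 1644 * 100 = 62.5912%

62.5912 %


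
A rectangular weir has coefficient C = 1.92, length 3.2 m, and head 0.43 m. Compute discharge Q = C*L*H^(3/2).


Q = C * L * H^(3/2) = 1.92 * 3.2 * 0.43^1.5 = 1.92 * 3.2 * 0.281970

1.7324 m^3/s


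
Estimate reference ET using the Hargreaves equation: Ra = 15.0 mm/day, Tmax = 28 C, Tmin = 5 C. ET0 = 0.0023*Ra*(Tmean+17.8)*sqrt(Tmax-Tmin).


Tmean = (Tmax + Tmin)/2 = (28 + 5)/2 = 16.5
ET0 = 0.0023 * 15.0 * (16.5 + 17.8) * sqrt(28 - 5)
ET0 = 0.0023 * 15.0 * 34.3 * 4.795832

5.6751 mm/day


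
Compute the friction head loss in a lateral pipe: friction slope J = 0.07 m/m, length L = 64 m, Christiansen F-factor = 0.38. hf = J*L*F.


hf = J * L * F = 0.07 * 64 * 0.38 = 1.7024 m

1.7024 m


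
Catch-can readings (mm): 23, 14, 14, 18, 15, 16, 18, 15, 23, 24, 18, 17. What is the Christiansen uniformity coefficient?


mean = 17.916667 mm
MAD = 2.750000 mm
CU = (1 - 2.750000/17.916667)*100

84.6512 %


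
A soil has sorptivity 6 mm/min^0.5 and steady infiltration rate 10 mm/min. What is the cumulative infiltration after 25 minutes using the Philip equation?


F = S*sqrt(t) + A*t
F = 6*sqrt(25) + 10*25
F = 6*5.000000 + 250

280.0000 mm


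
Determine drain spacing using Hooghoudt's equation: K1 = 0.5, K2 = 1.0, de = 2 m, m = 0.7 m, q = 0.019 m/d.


S^2 = 8*K2*de*m/q + 4*K1*m^2/q
S^2 = 8*1.0*2*0.7/0.019 + 4*0.5*0.7^2/0.019
S = sqrt(641.0526)

25.3190 m


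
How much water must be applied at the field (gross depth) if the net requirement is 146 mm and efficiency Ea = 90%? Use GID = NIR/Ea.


Ea = 90% = 0.9
GID = NIR / Ea = 146 / 0.9 = 162.2222 mm

162.2222 mm


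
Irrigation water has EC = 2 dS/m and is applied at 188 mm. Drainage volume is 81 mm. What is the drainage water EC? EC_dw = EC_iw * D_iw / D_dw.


EC_dw = EC_iw * D_iw / D_dw
EC_dw = 2 * 188 / 81
EC_dw = 376 / 81

4.6420 dS/m


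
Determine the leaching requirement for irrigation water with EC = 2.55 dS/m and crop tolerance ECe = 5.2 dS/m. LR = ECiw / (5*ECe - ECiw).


LR = ECiw / (5*ECe - ECiw)
LR = 2.55 / (5*5.2 - 2.55)
LR = 2.55 / 23.4500

0.1087


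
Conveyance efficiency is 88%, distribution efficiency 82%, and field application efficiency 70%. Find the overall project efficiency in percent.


Ec = 0.88, Eb = 0.82, Ea = 0.7
E = 0.88 * 0.82 * 0.7 * 100 = 50.5120%

50.5120 %


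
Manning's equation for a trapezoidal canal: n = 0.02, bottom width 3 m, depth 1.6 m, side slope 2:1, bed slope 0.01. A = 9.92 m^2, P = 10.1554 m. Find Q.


R = A/P = 9.92/10.1554 = 0.976820
Q = (1/0.02) * 9.92 * 0.976820^(2/3) * 0.01^0.5

48.8305 m^3/s


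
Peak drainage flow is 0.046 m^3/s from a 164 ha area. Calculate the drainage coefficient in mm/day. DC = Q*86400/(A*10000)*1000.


DC = Q * 86400 / (A * 10000) * 1000
DC = 0.046 * 86400 / (164 * 10000) * 1000
DC = 3974400.0000 / 1640000

2.4234 mm/day


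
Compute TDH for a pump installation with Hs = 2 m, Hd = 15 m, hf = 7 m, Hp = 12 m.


TDH = Hs + Hd + hf + Hp = 2 + 15 + 7 + 12 = 36

36 m


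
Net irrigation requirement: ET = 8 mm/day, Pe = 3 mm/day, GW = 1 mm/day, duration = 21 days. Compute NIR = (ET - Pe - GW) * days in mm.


Daily deficit = ET - Pe - GW = 8 - 3 - 1 = 4 mm/day
NIR = 4 * 21 = 84 mm

84.0000 mm


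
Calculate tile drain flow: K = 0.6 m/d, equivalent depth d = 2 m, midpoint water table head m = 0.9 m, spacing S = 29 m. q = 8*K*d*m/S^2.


q = 8*K*d*m/S^2
q = 8*0.6*2*0.9/29^2
q = 8.6400 / 841

0.0103 m/d


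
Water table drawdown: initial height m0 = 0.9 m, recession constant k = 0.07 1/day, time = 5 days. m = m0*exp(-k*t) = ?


m = m0 * exp(-k*t)
m = 0.9 * exp(-0.07 * 5)
m = 0.9 * exp(-0.3500)

0.6342 m


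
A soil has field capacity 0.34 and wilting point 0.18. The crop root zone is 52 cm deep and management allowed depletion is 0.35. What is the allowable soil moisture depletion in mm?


SMD = (FC - PWP) * d * MAD * 10
SMD = (0.34 - 0.18) * 52 * 0.35 * 10
SMD = 0.1600 * 52 * 0.35 * 10

29.1200 mm


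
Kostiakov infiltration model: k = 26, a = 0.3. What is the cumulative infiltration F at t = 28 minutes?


F = k * t^a = 26 * 28^0.3
F = 26 * 2.717361

70.6514 mm


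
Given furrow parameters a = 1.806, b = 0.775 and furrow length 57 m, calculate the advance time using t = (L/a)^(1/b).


t = (L/a)^(1/b)
t = (57/1.806)^(1/0.775)
t = 31.561462^(1/0.775)

85.9798 min


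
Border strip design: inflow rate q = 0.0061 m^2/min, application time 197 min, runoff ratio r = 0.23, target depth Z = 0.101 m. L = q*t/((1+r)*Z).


L = q*t/((1+r)*Z)
L = 0.0061*197/((1+0.23)*0.101)
L = 1.2017/0.12423

9.6732 m


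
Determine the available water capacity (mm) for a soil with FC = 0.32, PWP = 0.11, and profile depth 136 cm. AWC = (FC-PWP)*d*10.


AWC = (FC - PWP) * d * 10
AWC = (0.32 - 0.11) * 136 * 10
AWC = 0.2100 * 136 * 10

285.6000 mm


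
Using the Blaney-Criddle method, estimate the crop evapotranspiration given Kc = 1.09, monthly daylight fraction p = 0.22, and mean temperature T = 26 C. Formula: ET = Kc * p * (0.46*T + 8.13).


ET = Kc * p * (0.46*T + 8.13)
ET = 1.09 * 0.22 * (0.46*26 + 8.13)
ET = 1.09 * 0.22 * 20.0900

4.8176 mm/day


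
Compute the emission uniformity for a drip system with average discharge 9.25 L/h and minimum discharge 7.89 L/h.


EU = (q_min/q_avg)*100 = (7.89/9.25)*100 = 85.2973%

85.2973 %


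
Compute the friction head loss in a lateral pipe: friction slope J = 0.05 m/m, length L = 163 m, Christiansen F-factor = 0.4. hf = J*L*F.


hf = J * L * F = 0.05 * 163 * 0.4 = 3.2600 m

3.2600 m


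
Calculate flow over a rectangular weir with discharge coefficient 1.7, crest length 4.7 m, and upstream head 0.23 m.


Q = C * L * H^(3/2) = 1.7 * 4.7 * 0.23^1.5 = 1.7 * 4.7 * 0.110304

0.8813 m^3/s


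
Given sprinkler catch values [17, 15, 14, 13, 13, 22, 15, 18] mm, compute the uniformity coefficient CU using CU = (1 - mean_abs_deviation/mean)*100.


mean = 15.875000 mm
MAD = 2.343750 mm
CU = (1 - 2.343750/15.875000)*100

85.2362 %


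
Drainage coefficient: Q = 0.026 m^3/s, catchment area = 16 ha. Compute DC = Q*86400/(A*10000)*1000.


DC = Q * 86400 / (A * 10000) * 1000
DC = 0.026 * 86400 / (16 * 10000) * 1000
DC = 2246400.0000 / 160000

14.0400 mm/day


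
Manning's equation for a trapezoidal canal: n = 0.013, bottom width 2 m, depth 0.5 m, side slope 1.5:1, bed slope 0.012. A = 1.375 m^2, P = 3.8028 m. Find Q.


R = A/P = 1.375/3.8028 = 0.361576
Q = (1/0.013) * 1.375 * 0.361576^(2/3) * 0.012^0.5

5.8805 m^3/s


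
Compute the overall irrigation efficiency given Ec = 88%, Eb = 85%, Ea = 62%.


Ec = 0.88, Eb = 0.85, Ea = 0.62
E = 0.88 * 0.85 * 0.62 * 100 = 46.3760%

46.3760 %


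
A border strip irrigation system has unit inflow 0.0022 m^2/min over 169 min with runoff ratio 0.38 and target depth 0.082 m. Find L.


L = q*t/((1+r)*Z)
L = 0.0022*169/((1+0.38)*0.082)
L = 0.3718/0.11316

3.2856 m


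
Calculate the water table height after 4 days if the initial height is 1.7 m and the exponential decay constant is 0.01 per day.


m = m0 * exp(-k*t)
m = 1.7 * exp(-0.01 * 4)
m = 1.7 * exp(-0.0400)

1.6333 m


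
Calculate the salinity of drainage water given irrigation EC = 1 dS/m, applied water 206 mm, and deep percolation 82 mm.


EC_dw = EC_iw * D_iw / D_dw
EC_dw = 1 * 206 / 82
EC_dw = 206 / 82

2.5122 dS/m


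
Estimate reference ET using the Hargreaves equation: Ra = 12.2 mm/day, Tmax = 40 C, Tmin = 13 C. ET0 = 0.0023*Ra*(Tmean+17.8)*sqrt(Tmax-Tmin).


Tmean = (Tmax + Tmin)/2 = (40 + 13)/2 = 26.5
ET0 = 0.0023 * 12.2 * (26.5 + 17.8) * sqrt(40 - 13)
ET0 = 0.0023 * 12.2 * 44.3 * 5.196152

6.4591 mm/day


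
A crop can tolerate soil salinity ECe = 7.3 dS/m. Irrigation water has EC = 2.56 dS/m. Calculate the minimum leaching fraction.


LR = ECiw / (5*ECe - ECiw)
LR = 2.56 / (5*7.3 - 2.56)
LR = 2.56 / 33.9400

0.0754


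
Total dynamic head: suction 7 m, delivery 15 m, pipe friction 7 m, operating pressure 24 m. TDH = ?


TDH = Hs + Hd + hf + Hp = 7 + 15 + 7 + 24 = 53

53 m


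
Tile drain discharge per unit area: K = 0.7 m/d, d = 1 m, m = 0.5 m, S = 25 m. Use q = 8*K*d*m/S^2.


q = 8*K*d*m/S^2
q = 8*0.7*1*0.5/25^2
q = 2.8000 / 625

0.0045 m/d


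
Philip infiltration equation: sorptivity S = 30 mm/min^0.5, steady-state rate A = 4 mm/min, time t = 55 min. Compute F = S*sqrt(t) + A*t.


F = S*sqrt(t) + A*t
F = 30*sqrt(55) + 4*55
F = 30*7.416198 + 220

442.4859 mm


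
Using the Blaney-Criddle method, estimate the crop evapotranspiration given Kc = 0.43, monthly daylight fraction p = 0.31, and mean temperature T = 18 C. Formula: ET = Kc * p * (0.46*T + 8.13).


ET = Kc * p * (0.46*T + 8.13)
ET = 0.43 * 0.31 * (0.46*18 + 8.13)
ET = 0.43 * 0.31 * 16.4100

2.1875 mm/day


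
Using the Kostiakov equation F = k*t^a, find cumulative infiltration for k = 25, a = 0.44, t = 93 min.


F = k * t^a = 25 * 93^0.44
F = 25 * 7.347380

183.6845 mm


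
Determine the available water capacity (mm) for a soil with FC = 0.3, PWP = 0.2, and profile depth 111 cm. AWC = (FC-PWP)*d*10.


AWC = (FC - PWP) * d * 10
AWC = (0.3 - 0.2) * 111 * 10
AWC = 0.1000 * 111 * 10

111.0000 mm


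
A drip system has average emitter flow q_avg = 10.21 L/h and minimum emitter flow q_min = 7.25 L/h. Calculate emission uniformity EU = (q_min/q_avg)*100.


EU = (q_min/q_avg)*100 = (7.25/10.21)*100 = 71.0088%

71.0088 %


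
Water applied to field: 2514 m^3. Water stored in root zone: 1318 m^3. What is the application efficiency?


Ea = V_root / V_field * 100 = 1318 / 2514 * 100 = 52.4264%

52.4264 %


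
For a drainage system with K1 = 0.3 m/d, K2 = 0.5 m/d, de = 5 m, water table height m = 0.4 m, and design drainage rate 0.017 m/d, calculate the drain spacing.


S^2 = 8*K2*de*m/q + 4*K1*m^2/q
S^2 = 8*0.5*5*0.4/0.017 + 4*0.3*0.4^2/0.017
S = sqrt(481.8824)

21.9518 m


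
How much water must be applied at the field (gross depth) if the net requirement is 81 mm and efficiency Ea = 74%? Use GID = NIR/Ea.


Ea = 74% = 0.74
GID = NIR / Ea = 81 / 0.74 = 109.4595 mm

109.4595 mm


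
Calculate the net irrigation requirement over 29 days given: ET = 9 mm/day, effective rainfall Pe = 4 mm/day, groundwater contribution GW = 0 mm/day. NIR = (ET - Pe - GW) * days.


Daily deficit = ET - Pe - GW = 9 - 4 - 0 = 5 mm/day
NIR = 5 * 29 = 145 mm

145.0000 mm


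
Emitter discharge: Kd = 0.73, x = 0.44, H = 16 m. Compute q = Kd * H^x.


q = Kd * H^x = 0.73 * 16^0.44 = 0.73 * 3.386981

2.4725 L/h


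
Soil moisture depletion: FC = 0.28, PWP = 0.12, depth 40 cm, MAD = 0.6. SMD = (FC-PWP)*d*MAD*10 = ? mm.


SMD = (FC - PWP) * d * MAD * 10
SMD = (0.28 - 0.12) * 40 * 0.6 * 10
SMD = 0.1600 * 40 * 0.6 * 10

38.4000 mm


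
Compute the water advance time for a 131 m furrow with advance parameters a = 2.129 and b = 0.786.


t = (L/a)^(1/b)
t = (131/2.129)^(1/0.786)
t = 61.531235^(1/0.786)

188.8874 min


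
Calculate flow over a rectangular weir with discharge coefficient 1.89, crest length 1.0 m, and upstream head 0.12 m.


Q = C * L * H^(3/2) = 1.89 * 1.0 * 0.12^1.5 = 1.89 * 1.0 * 0.041569

0.0786 m^3/s


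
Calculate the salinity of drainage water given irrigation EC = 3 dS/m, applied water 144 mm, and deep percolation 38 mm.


EC_dw = EC_iw * D_iw / D_dw
EC_dw = 3 * 144 / 38
EC_dw = 432 / 38

11.3684 dS/m


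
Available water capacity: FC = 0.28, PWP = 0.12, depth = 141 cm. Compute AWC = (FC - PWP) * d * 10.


AWC = (FC - PWP) * d * 10
AWC = (0.28 - 0.12) * 141 * 10
AWC = 0.1600 * 141 * 10

225.6000 mm


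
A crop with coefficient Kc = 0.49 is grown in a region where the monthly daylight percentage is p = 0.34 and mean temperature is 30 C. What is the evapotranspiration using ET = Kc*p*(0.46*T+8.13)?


ET = Kc * p * (0.46*T + 8.13)
ET = 0.49 * 0.34 * (0.46*30 + 8.13)
ET = 0.49 * 0.34 * 21.9300

3.6535 mm/day


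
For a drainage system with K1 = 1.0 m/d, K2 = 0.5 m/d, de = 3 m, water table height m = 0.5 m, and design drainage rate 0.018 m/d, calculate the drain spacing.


S^2 = 8*K2*de*m/q + 4*K1*m^2/q
S^2 = 8*0.5*3*0.5/0.018 + 4*1.0*0.5^2/0.018
S = sqrt(388.8889)

19.7203 m


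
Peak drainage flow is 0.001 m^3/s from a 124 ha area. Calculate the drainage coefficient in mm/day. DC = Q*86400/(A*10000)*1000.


DC = Q * 86400 / (A * 10000) * 1000
DC = 0.001 * 86400 / (124 * 10000) * 1000
DC = 86400.0000 / 1240000

0.0697 mm/day


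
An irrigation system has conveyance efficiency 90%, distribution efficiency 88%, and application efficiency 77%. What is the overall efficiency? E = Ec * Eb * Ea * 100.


Ec = 0.9, Eb = 0.88, Ea = 0.77
E = 0.9 * 0.88 * 0.77 * 100 = 60.9840%

60.9840 %


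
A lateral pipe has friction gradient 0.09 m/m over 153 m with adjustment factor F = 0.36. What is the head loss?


hf = J * L * F = 0.09 * 153 * 0.36 = 4.9572 m

4.9572 m


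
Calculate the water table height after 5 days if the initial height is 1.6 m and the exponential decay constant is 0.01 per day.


m = m0 * exp(-k*t)
m = 1.6 * exp(-0.01 * 5)
m = 1.6 * exp(-0.0500)

1.5220 m


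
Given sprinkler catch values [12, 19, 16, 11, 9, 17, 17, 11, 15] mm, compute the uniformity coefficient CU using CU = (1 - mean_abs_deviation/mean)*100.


mean = 14.111111 mm
MAD = 2.987654 mm
CU = (1 - 2.987654/14.111111)*100

78.8276 %


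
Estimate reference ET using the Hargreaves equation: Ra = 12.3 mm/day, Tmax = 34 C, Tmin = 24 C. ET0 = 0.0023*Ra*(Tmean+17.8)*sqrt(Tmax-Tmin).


Tmean = (Tmax + Tmin)/2 = (34 + 24)/2 = 29.0
ET0 = 0.0023 * 12.3 * (29.0 + 17.8) * sqrt(34 - 24)
ET0 = 0.0023 * 12.3 * 46.8 * 3.162278

4.1868 mm/day


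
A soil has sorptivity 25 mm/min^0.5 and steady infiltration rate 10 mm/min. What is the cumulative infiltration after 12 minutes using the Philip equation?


F = S*sqrt(t) + A*t
F = 25*sqrt(12) + 10*12
F = 25*3.464102 + 120

206.6026 mm


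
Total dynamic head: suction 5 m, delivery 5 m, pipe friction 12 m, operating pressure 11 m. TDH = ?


TDH = Hs + Hd + hf + Hp = 5 + 5 + 12 + 11 = 33

33 m


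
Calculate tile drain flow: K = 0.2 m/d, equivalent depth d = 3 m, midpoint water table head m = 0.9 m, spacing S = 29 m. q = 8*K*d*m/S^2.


q = 8*K*d*m/S^2
q = 8*0.2*3*0.9/29^2
q = 4.3200 / 841

0.0051 m/d


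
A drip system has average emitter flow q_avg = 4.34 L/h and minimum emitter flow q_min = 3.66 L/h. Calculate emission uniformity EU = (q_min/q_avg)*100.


EU = (q_min/q_avg)*100 = (3.66/4.34)*100 = 84.3318%

84.3318 %


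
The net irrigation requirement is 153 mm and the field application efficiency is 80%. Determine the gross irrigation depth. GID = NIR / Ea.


Ea = 80% = 0.8
GID = NIR / Ea = 153 / 0.8 = 191.2500 mm

191.2500 mm


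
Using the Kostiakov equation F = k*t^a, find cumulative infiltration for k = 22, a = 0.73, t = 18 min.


F = k * t^a = 22 * 18^0.73
F = 22 * 8.248005

181.4561 mm


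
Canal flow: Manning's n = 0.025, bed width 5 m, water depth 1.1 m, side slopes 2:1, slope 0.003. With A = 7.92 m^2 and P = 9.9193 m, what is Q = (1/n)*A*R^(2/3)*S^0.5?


R = A/P = 7.92/9.9193 = 0.798443
Q = (1/0.025) * 7.92 * 0.798443^(2/3) * 0.003^0.5

14.9340 m^3/s


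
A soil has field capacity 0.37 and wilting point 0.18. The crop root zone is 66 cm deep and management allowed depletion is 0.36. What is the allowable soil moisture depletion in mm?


SMD = (FC - PWP) * d * MAD * 10
SMD = (0.37 - 0.18) * 66 * 0.36 * 10
SMD = 0.1900 * 66 * 0.36 * 10

45.1440 mm


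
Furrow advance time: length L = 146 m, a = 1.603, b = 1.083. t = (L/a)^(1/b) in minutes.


t = (L/a)^(1/b)
t = (146/1.603)^(1/1.083)
t = 91.079226^(1/1.083)

64.4542 min


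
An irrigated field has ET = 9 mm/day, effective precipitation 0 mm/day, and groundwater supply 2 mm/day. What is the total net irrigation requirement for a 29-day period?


Daily deficit = ET - Pe - GW = 9 - 0 - 2 = 7 mm/day
NIR = 7 * 29 = 203 mm

203.0000 mm


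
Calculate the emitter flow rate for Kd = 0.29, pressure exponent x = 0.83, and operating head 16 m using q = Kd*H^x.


q = Kd * H^x = 0.29 * 16^0.83 = 0.29 * 9.986644

2.8961 L/h


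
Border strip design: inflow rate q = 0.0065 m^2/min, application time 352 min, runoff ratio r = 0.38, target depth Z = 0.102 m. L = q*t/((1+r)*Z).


L = q*t/((1+r)*Z)
L = 0.0065*352/((1+0.38)*0.102)
L = 2.288/0.14076

16.2546 m


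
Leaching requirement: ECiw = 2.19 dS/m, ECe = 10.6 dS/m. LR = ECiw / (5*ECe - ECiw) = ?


LR = ECiw / (5*ECe - ECiw)
LR = 2.19 / (5*10.6 - 2.19)
LR = 2.19 / 50.8100

0.0431


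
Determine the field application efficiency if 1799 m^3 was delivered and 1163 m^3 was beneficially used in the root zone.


Ea = V_root / V_field * 100 = 1163 / 1799 * 100 = 64.6470%

64.6470 %


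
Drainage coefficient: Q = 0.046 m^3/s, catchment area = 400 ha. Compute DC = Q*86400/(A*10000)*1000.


DC = Q * 86400 / (A * 10000) * 1000
DC = 0.046 * 86400 / (400 * 10000) * 1000
DC = 3974400.0000 / 4000000

0.9936 mm/day


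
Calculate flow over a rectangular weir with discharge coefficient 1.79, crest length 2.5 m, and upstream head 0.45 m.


Q = C * L * H^(3/2) = 1.79 * 2.5 * 0.45^1.5 = 1.79 * 2.5 * 0.301869

1.3509 m^3/s


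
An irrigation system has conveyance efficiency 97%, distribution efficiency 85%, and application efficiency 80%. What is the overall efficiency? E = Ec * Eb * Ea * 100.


Ec = 0.97, Eb = 0.85, Ea = 0.8
E = 0.97 * 0.85 * 0.8 * 100 = 65.9600%

65.9600 %


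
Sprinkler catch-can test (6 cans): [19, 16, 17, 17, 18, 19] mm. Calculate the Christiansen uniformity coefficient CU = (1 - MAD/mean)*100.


mean = 17.666667 mm
MAD = 1.000000 mm
CU = (1 - 1.000000/17.666667)*100

94.3396 %


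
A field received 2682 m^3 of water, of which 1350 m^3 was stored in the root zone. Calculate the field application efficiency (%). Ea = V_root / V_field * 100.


Ea = V_root / V_field * 100 = 1350 / 2682 * 100 = 50.3356%

50.3356 %


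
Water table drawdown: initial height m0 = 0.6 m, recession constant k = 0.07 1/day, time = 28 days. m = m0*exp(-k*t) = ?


m = m0 * exp(-k*t)
m = 0.6 * exp(-0.07 * 28)
m = 0.6 * exp(-1.9600)

0.0845 m


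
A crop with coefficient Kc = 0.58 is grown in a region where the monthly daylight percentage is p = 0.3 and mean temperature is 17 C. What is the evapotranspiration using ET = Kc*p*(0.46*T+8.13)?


ET = Kc * p * (0.46*T + 8.13)
ET = 0.58 * 0.3 * (0.46*17 + 8.13)
ET = 0.58 * 0.3 * 15.9500

2.7753 mm/day


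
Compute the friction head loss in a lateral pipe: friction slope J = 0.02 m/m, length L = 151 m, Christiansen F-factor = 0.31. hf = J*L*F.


hf = J * L * F = 0.02 * 151 * 0.31 = 0.9362 m

0.9362 m


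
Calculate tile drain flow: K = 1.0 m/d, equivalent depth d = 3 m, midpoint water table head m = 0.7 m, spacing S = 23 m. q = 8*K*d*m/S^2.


q = 8*K*d*m/S^2
q = 8*1.0*3*0.7/23^2
q = 16.8000 / 529

0.0318 m/d


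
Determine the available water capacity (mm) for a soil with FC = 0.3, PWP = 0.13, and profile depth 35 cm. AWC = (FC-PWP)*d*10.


AWC = (FC - PWP) * d * 10
AWC = (0.3 - 0.13) * 35 * 10
AWC = 0.1700 * 35 * 10

59.5000 mm


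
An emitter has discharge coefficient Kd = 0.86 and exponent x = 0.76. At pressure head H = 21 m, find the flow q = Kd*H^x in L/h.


q = Kd * H^x = 0.86 * 21^0.76 = 0.86 * 10.113155

8.6973 L/h


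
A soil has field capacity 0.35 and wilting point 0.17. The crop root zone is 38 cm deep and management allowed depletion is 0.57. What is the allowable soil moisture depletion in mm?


SMD = (FC - PWP) * d * MAD * 10
SMD = (0.35 - 0.17) * 38 * 0.57 * 10
SMD = 0.1800 * 38 * 0.57 * 10

38.9880 mm


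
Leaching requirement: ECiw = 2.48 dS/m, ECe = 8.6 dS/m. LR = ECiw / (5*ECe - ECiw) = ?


LR = ECiw / (5*ECe - ECiw)
LR = 2.48 / (5*8.6 - 2.48)
LR = 2.48 / 40.5200

0.0612


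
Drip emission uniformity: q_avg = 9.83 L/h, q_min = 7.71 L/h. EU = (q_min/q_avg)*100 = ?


EU = (q_min/q_avg)*100 = (7.71/9.83)*100 = 78.4334%

78.4334 %


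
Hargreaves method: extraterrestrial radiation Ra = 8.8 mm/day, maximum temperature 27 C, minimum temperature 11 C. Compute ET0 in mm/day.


Tmean = (Tmax + Tmin)/2 = (27 + 11)/2 = 19.0
ET0 = 0.0023 * 8.8 * (19.0 + 17.8) * sqrt(27 - 11)
ET0 = 0.0023 * 8.8 * 36.8 * 4.000000

2.9793 mm/day


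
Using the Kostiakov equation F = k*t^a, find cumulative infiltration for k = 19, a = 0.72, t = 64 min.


F = k * t^a = 19 * 64^0.72
F = 19 * 19.973289

379.4925 mm


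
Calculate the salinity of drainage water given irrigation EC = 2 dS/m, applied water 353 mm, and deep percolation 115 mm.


EC_dw = EC_iw * D_iw / D_dw
EC_dw = 2 * 353 / 115
EC_dw = 706 / 115

6.1391 dS/m


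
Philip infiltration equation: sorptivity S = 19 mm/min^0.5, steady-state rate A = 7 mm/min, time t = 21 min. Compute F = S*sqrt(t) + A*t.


F = S*sqrt(t) + A*t
F = 19*sqrt(21) + 7*21
F = 19*4.582576 + 147

234.0689 mm


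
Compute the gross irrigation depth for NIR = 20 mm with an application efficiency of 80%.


Ea = 80% = 0.8
GID = NIR / Ea = 20 / 0.8 = 25.0000 mm

25.0000 mm


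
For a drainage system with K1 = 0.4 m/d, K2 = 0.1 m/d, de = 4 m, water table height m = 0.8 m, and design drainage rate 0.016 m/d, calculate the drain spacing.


S^2 = 8*K2*de*m/q + 4*K1*m^2/q
S^2 = 8*0.1*4*0.8/0.016 + 4*0.4*0.8^2/0.016
S = sqrt(224.0000)

14.9666 m


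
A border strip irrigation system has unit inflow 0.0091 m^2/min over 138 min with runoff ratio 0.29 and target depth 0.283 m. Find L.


L = q*t/((1+r)*Z)
L = 0.0091*138/((1+0.29)*0.283)
L = 1.2558/0.36507

3.4399 m


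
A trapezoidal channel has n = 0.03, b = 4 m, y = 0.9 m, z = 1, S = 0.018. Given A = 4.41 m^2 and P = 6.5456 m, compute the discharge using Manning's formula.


R = A/P = 4.41/6.5456 = 0.673735
Q = (1/0.03) * 4.41 * 0.673735^(2/3) * 0.018^0.5

15.1570 m^3/s


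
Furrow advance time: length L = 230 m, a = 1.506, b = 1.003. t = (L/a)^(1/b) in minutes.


t = (L/a)^(1/b)
t = (230/1.506)^(1/1.003)
t = 152.722444^(1/1.003)

150.4426 min


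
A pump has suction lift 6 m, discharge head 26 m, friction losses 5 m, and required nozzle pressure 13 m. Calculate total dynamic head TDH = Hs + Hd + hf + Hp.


TDH = Hs + Hd + hf + Hp = 6 + 26 + 5 + 13 = 50

50 m


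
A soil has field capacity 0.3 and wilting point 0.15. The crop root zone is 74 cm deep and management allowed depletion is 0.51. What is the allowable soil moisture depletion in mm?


SMD = (FC - PWP) * d * MAD * 10
SMD = (0.3 - 0.15) * 74 * 0.51 * 10
SMD = 0.1500 * 74 * 0.51 * 10

56.6100 mm


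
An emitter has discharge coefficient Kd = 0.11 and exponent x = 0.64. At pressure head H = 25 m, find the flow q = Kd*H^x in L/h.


q = Kd * H^x = 0.11 * 25^0.64 = 0.11 * 7.846602

0.8631 L/h


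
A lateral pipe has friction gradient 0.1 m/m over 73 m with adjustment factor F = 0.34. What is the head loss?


hf = J * L * F = 0.1 * 73 * 0.34 = 2.4820 m

2.4820 m


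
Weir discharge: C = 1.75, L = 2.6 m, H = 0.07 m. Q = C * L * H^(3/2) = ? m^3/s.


Q = C * L * H^(3/2) = 1.75 * 2.6 * 0.07^1.5 = 1.75 * 2.6 * 0.018520

0.0843 m^3/s


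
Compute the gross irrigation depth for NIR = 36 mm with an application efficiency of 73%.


Ea = 73% = 0.73
GID = NIR / Ea = 36 / 0.73 = 49.3151 mm

49.3151 mm


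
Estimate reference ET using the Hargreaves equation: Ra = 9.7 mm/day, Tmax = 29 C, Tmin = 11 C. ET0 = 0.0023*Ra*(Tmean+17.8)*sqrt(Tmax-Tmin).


Tmean = (Tmax + Tmin)/2 = (29 + 11)/2 = 20.0
ET0 = 0.0023 * 9.7 * (20.0 + 17.8) * sqrt(29 - 11)
ET0 = 0.0023 * 9.7 * 37.8 * 4.242641

3.5779 mm/day


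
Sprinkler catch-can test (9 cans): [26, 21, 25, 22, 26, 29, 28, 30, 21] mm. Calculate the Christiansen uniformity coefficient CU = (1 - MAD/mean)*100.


mean = 25.333333 mm
MAD = 2.740741 mm
CU = (1 - 2.740741/25.333333)*100

89.1813 %


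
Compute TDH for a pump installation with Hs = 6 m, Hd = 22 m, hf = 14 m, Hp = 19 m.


TDH = Hs + Hd + hf + Hp = 6 + 22 + 14 + 19 = 61

61 m


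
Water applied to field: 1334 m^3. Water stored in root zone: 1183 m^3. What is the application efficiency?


Ea = V_root / V_field * 100 = 1183 / 1334 * 100 = 88.6807%

88.6807 %


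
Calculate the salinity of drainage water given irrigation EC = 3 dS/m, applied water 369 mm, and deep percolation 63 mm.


EC_dw = EC_iw * D_iw / D_dw
EC_dw = 3 * 369 / 63
EC_dw = 1107 / 63

17.5714 dS/m


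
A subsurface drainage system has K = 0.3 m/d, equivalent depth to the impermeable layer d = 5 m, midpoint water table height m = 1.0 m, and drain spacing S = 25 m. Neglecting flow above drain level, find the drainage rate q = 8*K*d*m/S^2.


q = 8*K*d*m/S^2
q = 8*0.3*5*1.0/25^2
q = 12.0000 / 625

0.0192 m/d


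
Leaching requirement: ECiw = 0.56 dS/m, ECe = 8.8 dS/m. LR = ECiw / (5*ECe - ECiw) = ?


LR = ECiw / (5*ECe - ECiw)
LR = 0.56 / (5*8.8 - 0.56)
LR = 0.56 / 43.4400

0.0129


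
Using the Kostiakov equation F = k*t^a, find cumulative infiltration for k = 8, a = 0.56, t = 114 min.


F = k * t^a = 8 * 114^0.56
F = 8 * 14.186221

113.4898 mm


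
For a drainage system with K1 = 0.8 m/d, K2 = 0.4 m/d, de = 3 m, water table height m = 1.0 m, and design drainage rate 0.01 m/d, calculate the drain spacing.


S^2 = 8*K2*de*m/q + 4*K1*m^2/q
S^2 = 8*0.4*3*1.0/0.01 + 4*0.8*1.0^2/0.01
S = sqrt(1280.0000)

35.7771 m


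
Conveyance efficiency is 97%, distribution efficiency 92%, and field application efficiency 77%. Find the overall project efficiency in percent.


Ec = 0.97, Eb = 0.92, Ea = 0.77
E = 0.97 * 0.92 * 0.77 * 100 = 68.7148%

68.7148 %


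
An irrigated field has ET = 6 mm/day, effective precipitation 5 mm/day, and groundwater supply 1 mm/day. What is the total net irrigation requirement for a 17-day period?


Daily deficit = ET - Pe - GW = 6 - 5 - 1 = 0 mm/day
NIR = 0 * 17 = 0 mm

0 mm


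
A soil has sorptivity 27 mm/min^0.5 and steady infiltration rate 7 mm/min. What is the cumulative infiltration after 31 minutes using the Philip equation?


F = S*sqrt(t) + A*t
F = 27*sqrt(31) + 7*31
F = 27*5.567764 + 217

367.3296 mm


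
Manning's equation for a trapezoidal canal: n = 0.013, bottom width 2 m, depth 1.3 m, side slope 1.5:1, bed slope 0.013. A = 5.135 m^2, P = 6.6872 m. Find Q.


R = A/P = 5.135/6.6872 = 0.767885
Q = (1/0.013) * 5.135 * 0.767885^(2/3) * 0.013^0.5

37.7659 m^3/s


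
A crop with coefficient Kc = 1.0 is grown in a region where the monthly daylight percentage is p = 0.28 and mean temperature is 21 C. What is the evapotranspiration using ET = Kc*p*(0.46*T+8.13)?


ET = Kc * p * (0.46*T + 8.13)
ET = 1.0 * 0.28 * (0.46*21 + 8.13)
ET = 1.0 * 0.28 * 17.7900

4.9812 mm/day


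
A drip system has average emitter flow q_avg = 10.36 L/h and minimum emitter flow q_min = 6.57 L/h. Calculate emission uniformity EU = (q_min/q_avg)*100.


EU = (q_min/q_avg)*100 = (6.57/10.36)*100 = 63.4170%

63.4170 %


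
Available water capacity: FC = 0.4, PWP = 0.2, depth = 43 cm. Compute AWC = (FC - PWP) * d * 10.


AWC = (FC - PWP) * d * 10
AWC = (0.4 - 0.2) * 43 * 10
AWC = 0.2000 * 43 * 10

86.0000 mm


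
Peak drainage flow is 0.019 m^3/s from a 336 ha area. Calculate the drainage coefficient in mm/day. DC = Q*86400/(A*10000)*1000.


DC = Q * 86400 / (A * 10000) * 1000
DC = 0.019 * 86400 / (336 * 10000) * 1000
DC = 1641600.0000 / 3360000

0.4886 mm/day


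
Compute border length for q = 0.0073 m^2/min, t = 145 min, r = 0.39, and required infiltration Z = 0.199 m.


L = q*t/((1+r)*Z)
L = 0.0073*145/((1+0.39)*0.199)
L = 1.0585/0.27661

3.8267 m


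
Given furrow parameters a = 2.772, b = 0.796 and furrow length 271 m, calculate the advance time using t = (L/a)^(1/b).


t = (L/a)^(1/b)
t = (271/2.772)^(1/0.796)
t = 97.763348^(1/0.796)

316.3889 min


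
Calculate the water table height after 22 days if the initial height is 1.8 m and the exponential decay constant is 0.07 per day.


m = m0 * exp(-k*t)
m = 1.8 * exp(-0.07 * 22)
m = 1.8 * exp(-1.5400)

0.3859 m


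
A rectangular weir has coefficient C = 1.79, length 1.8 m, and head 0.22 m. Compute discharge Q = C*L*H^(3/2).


Q = C * L * H^(3/2) = 1.79 * 1.8 * 0.22^1.5 = 1.79 * 1.8 * 0.103189

0.3325 m^3/s


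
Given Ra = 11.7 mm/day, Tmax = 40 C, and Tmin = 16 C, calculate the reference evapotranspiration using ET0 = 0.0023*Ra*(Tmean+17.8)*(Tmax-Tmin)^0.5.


Tmean = (Tmax + Tmin)/2 = (40 + 16)/2 = 28.0
ET0 = 0.0023 * 11.7 * (28.0 + 17.8) * sqrt(40 - 16)
ET0 = 0.0023 * 11.7 * 45.8 * 4.898979

6.0379 mm/day


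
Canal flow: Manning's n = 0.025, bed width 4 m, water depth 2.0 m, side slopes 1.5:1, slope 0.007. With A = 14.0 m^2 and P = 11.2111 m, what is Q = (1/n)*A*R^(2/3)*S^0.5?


R = A/P = 14.0/11.2111 = 1.248762
Q = (1/0.025) * 14.0 * 1.248762^(2/3) * 0.007^0.5

54.3321 m^3/s


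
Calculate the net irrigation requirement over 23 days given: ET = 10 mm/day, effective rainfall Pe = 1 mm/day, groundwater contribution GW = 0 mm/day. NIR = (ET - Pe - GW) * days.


Daily deficit = ET - Pe - GW = 10 - 1 - 0 = 9 mm/day
NIR = 9 * 23 = 207 mm

207.0000 mm


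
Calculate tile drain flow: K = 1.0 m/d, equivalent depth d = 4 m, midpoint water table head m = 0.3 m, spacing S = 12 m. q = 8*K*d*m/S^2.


q = 8*K*d*m/S^2
q = 8*1.0*4*0.3/12^2
q = 9.6000 / 144

0.0667 m/d


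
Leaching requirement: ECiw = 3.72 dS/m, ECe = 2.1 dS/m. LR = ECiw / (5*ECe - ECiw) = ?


LR = ECiw / (5*ECe - ECiw)
LR = 3.72 / (5*2.1 - 3.72)
LR = 3.72 / 6.7800

0.5487


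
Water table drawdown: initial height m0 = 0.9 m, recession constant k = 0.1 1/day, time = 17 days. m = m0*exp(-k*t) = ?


m = m0 * exp(-k*t)
m = 0.9 * exp(-0.1 * 17)
m = 0.9 * exp(-1.7000)

0.1644 m


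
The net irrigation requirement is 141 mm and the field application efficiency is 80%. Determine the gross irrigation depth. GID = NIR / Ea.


Ea = 80% = 0.8
GID = NIR / Ea = 141 / 0.8 = 176.2500 mm

176.2500 mm


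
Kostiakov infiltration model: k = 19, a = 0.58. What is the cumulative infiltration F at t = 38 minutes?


F = k * t^a = 19 * 38^0.58
F = 19 * 8.246592

156.6852 mm


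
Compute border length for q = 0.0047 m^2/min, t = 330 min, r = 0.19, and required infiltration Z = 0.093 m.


L = q*t/((1+r)*Z)
L = 0.0047*330/((1+0.19)*0.093)
L = 1.551/0.11067

14.0146 m


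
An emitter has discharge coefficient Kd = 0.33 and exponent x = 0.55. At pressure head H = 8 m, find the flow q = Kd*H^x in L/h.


q = Kd * H^x = 0.33 * 8^0.55 = 0.33 * 3.138336

1.0357 L/h


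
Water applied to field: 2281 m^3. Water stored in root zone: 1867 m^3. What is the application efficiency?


Ea = V_root / V_field * 100 = 1867 / 2281 * 100 = 81.8501%

81.8501 %


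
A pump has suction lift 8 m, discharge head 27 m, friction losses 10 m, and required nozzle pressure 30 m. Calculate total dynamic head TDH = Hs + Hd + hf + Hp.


TDH = Hs + Hd + hf + Hp = 8 + 27 + 10 + 30 = 75

75 m


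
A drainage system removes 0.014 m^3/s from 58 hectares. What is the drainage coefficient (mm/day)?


DC = Q * 86400 / (A * 10000) * 1000
DC = 0.014 * 86400 / (58 * 10000) * 1000
DC = 1209600.0000 / 580000

2.0855 mm/day


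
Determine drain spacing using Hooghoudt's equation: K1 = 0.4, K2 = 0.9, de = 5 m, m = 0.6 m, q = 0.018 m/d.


S^2 = 8*K2*de*m/q + 4*K1*m^2/q
S^2 = 8*0.9*5*0.6/0.018 + 4*0.4*0.6^2/0.018
S = sqrt(1232.0000)

35.0999 m
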